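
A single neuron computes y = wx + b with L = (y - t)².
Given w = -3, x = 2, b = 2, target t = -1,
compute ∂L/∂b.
∂L/∂b = -6

y = wx + b = (-3)(2) + 2 = -4
∂L/∂y = 2(y - t) = 2(-4 - -1) = -6
∂y/∂b = 1
∂L/∂b = ∂L/∂y · ∂y/∂b = -6 × 1 = -6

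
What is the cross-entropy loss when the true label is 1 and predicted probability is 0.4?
L = 0.9163

L = -1·log(0.4) - 0·log(0.6) = -log(0.4) = 0.9163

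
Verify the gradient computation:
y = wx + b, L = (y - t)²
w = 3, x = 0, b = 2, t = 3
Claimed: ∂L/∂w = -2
Incorrect

y = (3)(0) + 2 = 2
∂L/∂y = 2(y - t) = 2(2 - 3) = -2
∂y/∂w = x = 0
∂L/∂w = -2 × 0 = 0

Claimed value: -2
Incorrect: The correct gradient is 0.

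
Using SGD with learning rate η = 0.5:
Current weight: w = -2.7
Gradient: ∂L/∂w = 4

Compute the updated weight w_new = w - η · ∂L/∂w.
w_new = -4.7

w_new = w - η·∂L/∂w = -2.7 - 0.5×(4) = -2.7 - (2) = -4.7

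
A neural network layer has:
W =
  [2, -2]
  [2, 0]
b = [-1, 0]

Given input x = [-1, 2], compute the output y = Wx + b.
y = [-7, -2]

Wx = [2×-1 + -2×2, 2×-1 + 0×2]
   = [-6, -2]
y = Wx + b = [-6 + -1, -2 + 0] = [-7, -2]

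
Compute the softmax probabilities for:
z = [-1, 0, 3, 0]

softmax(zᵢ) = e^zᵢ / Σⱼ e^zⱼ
p = [0.0164, 0.0445, 0.8945, 0.0445]

exp(z) = [0.3679, 1, 20.09, 1]
Sum = 22.45
p = [0.0164, 0.0445, 0.8945, 0.0445]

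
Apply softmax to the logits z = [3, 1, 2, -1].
p = [0.6572, 0.0889, 0.2418, 0.012]

exp(z) = [20.09, 2.718, 7.389, 0.3679]
Sum = 30.56
p = [0.6572, 0.0889, 0.2418, 0.012]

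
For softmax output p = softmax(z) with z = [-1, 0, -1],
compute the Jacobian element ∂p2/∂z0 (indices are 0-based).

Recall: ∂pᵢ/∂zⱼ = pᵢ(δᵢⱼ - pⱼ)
∂p2/∂z0 = -0.04492

p = softmax(z) = [0.2119, 0.5761, 0.2119]
p2 = 0.2119, p0 = 0.2119

∂p2/∂z0 = -p2 × p0 = -0.2119 × 0.2119 = -0.04492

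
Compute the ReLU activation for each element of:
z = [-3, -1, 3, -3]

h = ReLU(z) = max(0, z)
h = [0, 0, 3, 0]

ReLU applied element-wise: max(0,-3)=0, max(0,-1)=0, max(0,3)=3, max(0,-3)=0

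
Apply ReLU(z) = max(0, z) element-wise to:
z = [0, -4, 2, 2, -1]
h = [0, 0, 2, 2, 0]

ReLU applied element-wise: max(0,0)=0, max(0,-4)=0, max(0,2)=2, max(0,2)=2, max(0,-1)=0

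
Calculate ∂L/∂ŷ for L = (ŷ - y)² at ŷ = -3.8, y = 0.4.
∂L/∂ŷ = -8.4

∂L/∂ŷ = 2(ŷ - y) = 2(-3.8 - 0.4) = 2(-4.2) = -8.4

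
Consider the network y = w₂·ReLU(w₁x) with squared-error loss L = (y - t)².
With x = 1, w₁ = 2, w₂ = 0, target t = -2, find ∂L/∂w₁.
∂L/∂w₁ = 0

Forward pass:
z = w₁x = 2×1 = 2
h = ReLU(2) = 2
y = w₂h = 0×2 = 0

Backward pass:
∂L/∂y = 2(y - t) = 2(0 - -2) = 4
∂y/∂h = w₂ = 0
∂h/∂z = 1 (ReLU derivative)
∂z/∂w₁ = x = 1

∂L/∂w₁ = 4 × 0 × 1 × 1 = 0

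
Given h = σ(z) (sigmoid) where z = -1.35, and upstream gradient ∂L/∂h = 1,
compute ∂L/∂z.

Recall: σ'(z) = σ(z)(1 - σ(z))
∂L/∂z = 0.1635

σ(-1.35) = 0.2059
σ'(-1.35) = σ(-1.35)(1 - σ(-1.35)) = 0.2059 × 0.7941 = 0.1635
∂L/∂z = ∂L/∂h · σ'(z) = 1 × 0.1635 = 0.1635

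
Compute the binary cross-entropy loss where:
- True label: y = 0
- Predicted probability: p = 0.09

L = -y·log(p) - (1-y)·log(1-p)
L = 0.09431

L = -0·log(0.09) - 1·log(0.91) = -log(0.91) = 0.09431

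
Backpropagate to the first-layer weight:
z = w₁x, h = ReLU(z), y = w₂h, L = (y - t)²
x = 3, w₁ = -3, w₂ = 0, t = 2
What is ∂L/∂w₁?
∂L/∂w₁ = 0

Forward pass:
z = w₁x = -3×3 = -9
h = ReLU(-9) = 0
y = w₂h = 0×0 = 0

Backward pass:
∂L/∂y = 2(y - t) = 2(0 - 2) = -4
∂y/∂h = w₂ = 0
∂h/∂z = 0 (ReLU derivative)
∂z/∂w₁ = x = 3

∂L/∂w₁ = -4 × 0 × 0 × 3 = 0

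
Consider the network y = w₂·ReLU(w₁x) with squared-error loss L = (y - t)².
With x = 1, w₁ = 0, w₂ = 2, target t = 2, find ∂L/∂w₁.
∂L/∂w₁ = 0

Forward pass:
z = w₁x = 0×1 = 0
h = ReLU(0) = 0
y = w₂h = 2×0 = 0

Backward pass:
∂L/∂y = 2(y - t) = 2(0 - 2) = -4
∂y/∂h = w₂ = 2
∂h/∂z = 0 (ReLU derivative)
∂z/∂w₁ = x = 1

∂L/∂w₁ = -4 × 2 × 0 × 1 = 0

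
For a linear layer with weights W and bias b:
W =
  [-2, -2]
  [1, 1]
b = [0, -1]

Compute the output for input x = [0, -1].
y = [2, -2]

Wx = [-2×0 + -2×-1, 1×0 + 1×-1]
   = [2, -1]
y = Wx + b = [2 + 0, -1 + -1] = [2, -2]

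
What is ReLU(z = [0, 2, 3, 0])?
h = [0, 2, 3, 0]

ReLU applied element-wise: max(0,0)=0, max(0,2)=2, max(0,3)=3, max(0,0)=0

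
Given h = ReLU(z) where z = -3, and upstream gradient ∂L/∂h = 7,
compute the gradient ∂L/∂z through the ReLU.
∂L/∂z = 0

h = ReLU(-3) = 0
Since z < 0: ∂h/∂z = 0
∂L/∂z = ∂L/∂h · ∂h/∂z = 7 × 0 = 0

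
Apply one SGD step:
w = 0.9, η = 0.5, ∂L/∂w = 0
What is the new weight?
w_new = 0.9

w_new = w - η·∂L/∂w = 0.9 - 0.5×(0) = 0.9 - (0) = 0.9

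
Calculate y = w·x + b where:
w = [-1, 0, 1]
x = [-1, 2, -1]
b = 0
y = 0

y = (-1)(-1) + (0)(2) + (1)(-1) + 0 = 0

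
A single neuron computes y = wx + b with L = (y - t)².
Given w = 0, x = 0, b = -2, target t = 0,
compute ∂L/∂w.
∂L/∂w = 0

y = wx + b = (0)(0) + -2 = -2
∂L/∂y = 2(y - t) = 2(-2 - 0) = -4
∂y/∂w = x = 0
∂L/∂w = ∂L/∂y · ∂y/∂w = -4 × 0 = 0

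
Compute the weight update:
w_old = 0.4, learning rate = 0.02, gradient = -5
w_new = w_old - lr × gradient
w_new = 0.5

w_new = w - η·∂L/∂w = 0.4 - 0.02×(-5) = 0.4 - (-0.1) = 0.5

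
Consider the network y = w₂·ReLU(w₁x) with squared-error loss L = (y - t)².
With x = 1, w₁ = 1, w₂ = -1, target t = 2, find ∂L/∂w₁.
∂L/∂w₁ = 6

Forward pass:
z = w₁x = 1×1 = 1
h = ReLU(1) = 1
y = w₂h = -1×1 = -1

Backward pass:
∂L/∂y = 2(y - t) = 2(-1 - 2) = -6
∂y/∂h = w₂ = -1
∂h/∂z = 1 (ReLU derivative)
∂z/∂w₁ = x = 1

∂L/∂w₁ = -6 × -1 × 1 × 1 = 6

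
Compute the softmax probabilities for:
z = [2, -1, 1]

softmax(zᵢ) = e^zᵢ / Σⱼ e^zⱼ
p = [0.7054, 0.0351, 0.2595]

exp(z) = [7.389, 0.3679, 2.718]
Sum = 10.48
p = [0.7054, 0.0351, 0.2595]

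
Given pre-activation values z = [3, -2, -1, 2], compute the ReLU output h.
h = [3, 0, 0, 2]

ReLU applied element-wise: max(0,3)=3, max(0,-2)=0, max(0,-1)=0, max(0,2)=2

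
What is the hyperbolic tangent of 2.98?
0.9949

tanh(2.98) = (e^(2.98) - e^(-2.98))/(e^(2.98) + e^(-2.98)) = 0.9949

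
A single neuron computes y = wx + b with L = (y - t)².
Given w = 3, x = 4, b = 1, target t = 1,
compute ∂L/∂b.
∂L/∂b = 24

y = wx + b = (3)(4) + 1 = 13
∂L/∂y = 2(y - t) = 2(13 - 1) = 24
∂y/∂b = 1
∂L/∂b = ∂L/∂y · ∂y/∂b = 24 × 1 = 24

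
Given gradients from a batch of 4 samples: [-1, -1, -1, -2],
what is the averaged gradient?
Average gradient = -1.25

Average = (1/4)(-1 + -1 + -1 + -2) = -5/4 = -1.25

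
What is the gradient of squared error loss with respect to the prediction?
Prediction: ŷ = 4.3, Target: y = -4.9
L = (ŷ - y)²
∂L/∂ŷ = 18.4

∂L/∂ŷ = 2(ŷ - y) = 2(4.3 - -4.9) = 2(9.2) = 18.4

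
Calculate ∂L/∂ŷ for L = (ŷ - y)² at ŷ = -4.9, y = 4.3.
∂L/∂ŷ = -18.4

∂L/∂ŷ = 2(ŷ - y) = 2(-4.9 - 4.3) = 2(-9.2) = -18.4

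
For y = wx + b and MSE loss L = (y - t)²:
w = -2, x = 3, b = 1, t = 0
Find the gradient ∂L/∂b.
∂L/∂b = -10

y = wx + b = (-2)(3) + 1 = -5
∂L/∂y = 2(y - t) = 2(-5 - 0) = -10
∂y/∂b = 1
∂L/∂b = ∂L/∂y · ∂y/∂b = -10 × 1 = -10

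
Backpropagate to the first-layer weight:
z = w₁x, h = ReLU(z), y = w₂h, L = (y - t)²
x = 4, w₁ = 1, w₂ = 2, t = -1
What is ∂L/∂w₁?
∂L/∂w₁ = 144

Forward pass:
z = w₁x = 1×4 = 4
h = ReLU(4) = 4
y = w₂h = 2×4 = 8

Backward pass:
∂L/∂y = 2(y - t) = 2(8 - -1) = 18
∂y/∂h = w₂ = 2
∂h/∂z = 1 (ReLU derivative)
∂z/∂w₁ = x = 4

∂L/∂w₁ = 18 × 2 × 1 × 4 = 144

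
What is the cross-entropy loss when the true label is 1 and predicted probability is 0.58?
L = 0.5447

L = -1·log(0.58) - 0·log(0.42) = -log(0.58) = 0.5447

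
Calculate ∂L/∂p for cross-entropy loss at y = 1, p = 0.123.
∂L/∂p = -8.13

∂L/∂p = -y/p + (1-y)/(1-p) = -1/0.123 + 0 = -8.13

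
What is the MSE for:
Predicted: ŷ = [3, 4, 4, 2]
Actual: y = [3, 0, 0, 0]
MSE = 9

MSE = (1/4)((3-3)² + (4-0)² + (4-0)² + (2-0)²) = (1/4)(0 + 16 + 16 + 4) = 9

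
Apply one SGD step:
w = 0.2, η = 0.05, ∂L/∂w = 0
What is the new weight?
w_new = 0.2

w_new = w - η·∂L/∂w = 0.2 - 0.05×(0) = 0.2 - (0) = 0.2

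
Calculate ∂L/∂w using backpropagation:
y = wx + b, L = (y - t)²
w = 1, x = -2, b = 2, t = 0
∂L/∂w = 0

y = wx + b = (1)(-2) + 2 = 0
∂L/∂y = 2(y - t) = 2(0 - 0) = 0
∂y/∂w = x = -2
∂L/∂w = ∂L/∂y · ∂y/∂w = 0 × -2 = 0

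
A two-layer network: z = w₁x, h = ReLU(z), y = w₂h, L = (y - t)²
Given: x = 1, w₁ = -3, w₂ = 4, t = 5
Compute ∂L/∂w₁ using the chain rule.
∂L/∂w₁ = 0

Forward pass:
z = w₁x = -3×1 = -3
h = ReLU(-3) = 0
y = w₂h = 4×0 = 0

Backward pass:
∂L/∂y = 2(y - t) = 2(0 - 5) = -10
∂y/∂h = w₂ = 4
∂h/∂z = 0 (ReLU derivative)
∂z/∂w₁ = x = 1

∂L/∂w₁ = -10 × 4 × 0 × 1 = 0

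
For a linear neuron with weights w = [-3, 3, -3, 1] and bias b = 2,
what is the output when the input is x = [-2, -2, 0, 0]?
y = 2

y = (-3)(-2) + (3)(-2) + (-3)(0) + (1)(0) + 2 = 2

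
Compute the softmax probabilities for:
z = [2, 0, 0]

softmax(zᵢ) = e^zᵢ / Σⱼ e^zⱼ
p = [0.787, 0.1065, 0.1065]

exp(z) = [7.389, 1, 1]
Sum = 9.389
p = [0.787, 0.1065, 0.1065]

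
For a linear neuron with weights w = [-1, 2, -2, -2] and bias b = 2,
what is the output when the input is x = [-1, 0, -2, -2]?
y = 11

y = (-1)(-1) + (2)(0) + (-2)(-2) + (-2)(-2) + 2 = 11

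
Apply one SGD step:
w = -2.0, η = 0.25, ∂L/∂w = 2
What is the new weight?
w_new = -2.5

w_new = w - η·∂L/∂w = -2.0 - 0.25×(2) = -2.0 - (0.5) = -2.5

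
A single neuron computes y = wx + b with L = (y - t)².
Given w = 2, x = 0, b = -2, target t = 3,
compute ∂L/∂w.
∂L/∂w = 0

y = wx + b = (2)(0) + -2 = -2
∂L/∂y = 2(y - t) = 2(-2 - 3) = -10
∂y/∂w = x = 0
∂L/∂w = ∂L/∂y · ∂y/∂w = -10 × 0 = 0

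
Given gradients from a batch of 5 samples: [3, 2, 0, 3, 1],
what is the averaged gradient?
Average gradient = 1.8

Average = (1/5)(3 + 2 + 0 + 3 + 1) = 9/5 = 1.8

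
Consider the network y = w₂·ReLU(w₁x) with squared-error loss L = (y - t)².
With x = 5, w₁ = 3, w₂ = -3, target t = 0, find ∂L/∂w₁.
∂L/∂w₁ = 1350

Forward pass:
z = w₁x = 3×5 = 15
h = ReLU(15) = 15
y = w₂h = -3×15 = -45

Backward pass:
∂L/∂y = 2(y - t) = 2(-45 - 0) = -90
∂y/∂h = w₂ = -3
∂h/∂z = 1 (ReLU derivative)
∂z/∂w₁ = x = 5

∂L/∂w₁ = -90 × -3 × 1 × 5 = 1350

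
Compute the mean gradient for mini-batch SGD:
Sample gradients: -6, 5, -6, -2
Average gradient = -2.25

Average = (1/4)(-6 + 5 + -6 + -2) = -9/4 = -2.25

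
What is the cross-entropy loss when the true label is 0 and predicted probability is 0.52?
L = 0.734

L = -0·log(0.52) - 1·log(0.48) = -log(0.48) = 0.734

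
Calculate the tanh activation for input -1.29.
-0.8591

tanh(-1.29) = (e^(-1.29) - e^(1.29))/(e^(-1.29) + e^(1.29)) = -0.8591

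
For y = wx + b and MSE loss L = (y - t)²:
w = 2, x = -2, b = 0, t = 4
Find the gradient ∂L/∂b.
∂L/∂b = -16

y = wx + b = (2)(-2) + 0 = -4
∂L/∂y = 2(y - t) = 2(-4 - 4) = -16
∂y/∂b = 1
∂L/∂b = ∂L/∂y · ∂y/∂b = -16 × 1 = -16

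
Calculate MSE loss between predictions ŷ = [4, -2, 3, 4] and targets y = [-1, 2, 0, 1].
MSE = 14.75

MSE = (1/4)((4--1)² + (-2-2)² + (3-0)² + (4-1)²) = (1/4)(25 + 16 + 9 + 9) = 14.75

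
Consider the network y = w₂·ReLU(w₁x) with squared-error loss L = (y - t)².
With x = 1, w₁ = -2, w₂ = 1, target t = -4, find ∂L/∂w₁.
∂L/∂w₁ = 0

Forward pass:
z = w₁x = -2×1 = -2
h = ReLU(-2) = 0
y = w₂h = 1×0 = 0

Backward pass:
∂L/∂y = 2(y - t) = 2(0 - -4) = 8
∂y/∂h = w₂ = 1
∂h/∂z = 0 (ReLU derivative)
∂z/∂w₁ = x = 1

∂L/∂w₁ = 8 × 1 × 0 × 1 = 0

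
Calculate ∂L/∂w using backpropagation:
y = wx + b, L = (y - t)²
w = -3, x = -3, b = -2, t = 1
∂L/∂w = -36

y = wx + b = (-3)(-3) + -2 = 7
∂L/∂y = 2(y - t) = 2(7 - 1) = 12
∂y/∂w = x = -3
∂L/∂w = ∂L/∂y · ∂y/∂w = 12 × -3 = -36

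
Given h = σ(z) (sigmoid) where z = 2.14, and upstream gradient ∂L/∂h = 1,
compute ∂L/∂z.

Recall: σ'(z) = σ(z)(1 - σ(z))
∂L/∂z = 0.09419

σ(2.14) = 0.8947
σ'(2.14) = σ(2.14)(1 - σ(2.14)) = 0.8947 × 0.1053 = 0.09419
∂L/∂z = ∂L/∂h · σ'(z) = 1 × 0.09419 = 0.09419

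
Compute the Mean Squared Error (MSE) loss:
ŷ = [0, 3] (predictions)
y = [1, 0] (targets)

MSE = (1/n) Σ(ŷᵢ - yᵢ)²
MSE = 5

MSE = (1/2)((0-1)² + (3-0)²) = (1/2)(1 + 9) = 5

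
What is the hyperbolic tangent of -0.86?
-0.6963

tanh(-0.86) = (e^(-0.86) - e^(0.86))/(e^(-0.86) + e^(0.86)) = -0.6963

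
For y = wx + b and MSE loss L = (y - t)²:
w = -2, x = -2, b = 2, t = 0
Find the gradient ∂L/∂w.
∂L/∂w = -24

y = wx + b = (-2)(-2) + 2 = 6
∂L/∂y = 2(y - t) = 2(6 - 0) = 12
∂y/∂w = x = -2
∂L/∂w = ∂L/∂y · ∂y/∂w = 12 × -2 = -24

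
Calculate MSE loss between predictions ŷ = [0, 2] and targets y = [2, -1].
MSE = 6.5

MSE = (1/2)((0-2)² + (2--1)²) = (1/2)(4 + 9) = 6.5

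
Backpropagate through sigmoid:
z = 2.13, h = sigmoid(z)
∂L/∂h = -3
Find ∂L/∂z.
∂L/∂z = -0.2848

σ(2.13) = 0.8938
σ'(2.13) = σ(2.13)(1 - σ(2.13)) = 0.8938 × 0.1062 = 0.09493
∂L/∂z = ∂L/∂h · σ'(z) = -3 × 0.09493 = -0.2848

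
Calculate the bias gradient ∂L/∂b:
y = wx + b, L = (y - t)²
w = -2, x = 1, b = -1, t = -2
∂L/∂b = -2

y = wx + b = (-2)(1) + -1 = -3
∂L/∂y = 2(y - t) = 2(-3 - -2) = -2
∂y/∂b = 1
∂L/∂b = ∂L/∂y · ∂y/∂b = -2 × 1 = -2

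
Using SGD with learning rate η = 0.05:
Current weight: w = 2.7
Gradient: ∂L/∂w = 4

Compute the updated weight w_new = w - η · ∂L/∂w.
w_new = 2.5

w_new = w - η·∂L/∂w = 2.7 - 0.05×(4) = 2.7 - (0.2) = 2.5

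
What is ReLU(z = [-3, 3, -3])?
h = [0, 3, 0]

ReLU applied element-wise: max(0,-3)=0, max(0,3)=3, max(0,-3)=0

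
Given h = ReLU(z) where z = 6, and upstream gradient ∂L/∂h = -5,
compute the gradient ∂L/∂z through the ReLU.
∂L/∂z = -5

h = ReLU(6) = 6
Since z > 0: ∂h/∂z = 1
∂L/∂z = ∂L/∂h · ∂h/∂z = -5 × 1 = -5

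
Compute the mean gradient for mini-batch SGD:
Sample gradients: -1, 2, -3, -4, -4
Average gradient = -2

Average = (1/5)(-1 + 2 + -3 + -4 + -4) = -10/5 = -2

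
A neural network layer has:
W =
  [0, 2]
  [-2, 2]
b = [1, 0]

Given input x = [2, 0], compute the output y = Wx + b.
y = [1, -4]

Wx = [0×2 + 2×0, -2×2 + 2×0]
   = [0, -4]
y = Wx + b = [0 + 1, -4 + 0] = [1, -4]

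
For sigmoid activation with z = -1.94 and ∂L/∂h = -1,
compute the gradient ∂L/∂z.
∂L/∂z = -0.1099

σ(-1.94) = 0.1256
σ'(-1.94) = σ(-1.94)(1 - σ(-1.94)) = 0.1256 × 0.8744 = 0.1099
∂L/∂z = ∂L/∂h · σ'(z) = -1 × 0.1099 = -0.1099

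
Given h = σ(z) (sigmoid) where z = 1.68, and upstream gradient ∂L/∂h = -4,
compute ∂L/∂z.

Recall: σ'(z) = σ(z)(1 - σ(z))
∂L/∂z = -0.5297

σ(1.68) = 0.8429
σ'(1.68) = σ(1.68)(1 - σ(1.68)) = 0.8429 × 0.1571 = 0.1324
∂L/∂z = ∂L/∂h · σ'(z) = -4 × 0.1324 = -0.5297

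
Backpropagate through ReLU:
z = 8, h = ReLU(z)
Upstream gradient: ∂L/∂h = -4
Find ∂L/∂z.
∂L/∂z = -4

h = ReLU(8) = 8
Since z > 0: ∂h/∂z = 1
∂L/∂z = ∂L/∂h · ∂h/∂z = -4 × 1 = -4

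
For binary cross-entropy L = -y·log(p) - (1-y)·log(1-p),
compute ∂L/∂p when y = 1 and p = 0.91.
∂L/∂p = -1.099

∂L/∂p = -y/p + (1-y)/(1-p) = -1/0.91 + 0 = -1.099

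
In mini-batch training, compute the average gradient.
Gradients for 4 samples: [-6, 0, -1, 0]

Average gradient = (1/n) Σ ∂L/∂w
Average gradient = -1.75

Average = (1/4)(-6 + 0 + -1 + 0) = -7/4 = -1.75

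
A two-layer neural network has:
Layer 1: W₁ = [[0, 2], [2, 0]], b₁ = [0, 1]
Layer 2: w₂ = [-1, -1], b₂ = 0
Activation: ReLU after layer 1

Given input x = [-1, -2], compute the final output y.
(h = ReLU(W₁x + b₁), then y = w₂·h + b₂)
y = 0

Layer 1 pre-activation: z₁ = [-4, -1]
After ReLU: h = [0, 0]
Layer 2 output: y = -1×0 + -1×0 + 0 = 0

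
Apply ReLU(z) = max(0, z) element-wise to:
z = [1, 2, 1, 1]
h = [1, 2, 1, 1]

ReLU applied element-wise: max(0,1)=1, max(0,2)=2, max(0,1)=1, max(0,1)=1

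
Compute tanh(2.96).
0.9946

tanh(2.96) = (e^(2.96) - e^(-2.96))/(e^(2.96) + e^(-2.96)) = 0.9946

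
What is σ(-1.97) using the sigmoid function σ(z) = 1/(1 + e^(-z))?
0.1224

sigmoid(-1.97) = 1/(1 + e^(1.97)) = 1/(1 + 7.171) = 0.1224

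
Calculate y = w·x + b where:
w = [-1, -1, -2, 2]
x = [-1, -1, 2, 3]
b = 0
y = 4

y = (-1)(-1) + (-1)(-1) + (-2)(2) + (2)(3) + 0 = 4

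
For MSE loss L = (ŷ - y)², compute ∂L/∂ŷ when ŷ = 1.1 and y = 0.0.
∂L/∂ŷ = 2.2

∂L/∂ŷ = 2(ŷ - y) = 2(1.1 - 0.0) = 2(1.1) = 2.2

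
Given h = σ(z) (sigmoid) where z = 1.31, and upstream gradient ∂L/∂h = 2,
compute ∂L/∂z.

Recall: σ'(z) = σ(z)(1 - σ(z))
∂L/∂z = 0.3347

σ(1.31) = 0.7875
σ'(1.31) = σ(1.31)(1 - σ(1.31)) = 0.7875 × 0.2125 = 0.1673
∂L/∂z = ∂L/∂h · σ'(z) = 2 × 0.1673 = 0.3347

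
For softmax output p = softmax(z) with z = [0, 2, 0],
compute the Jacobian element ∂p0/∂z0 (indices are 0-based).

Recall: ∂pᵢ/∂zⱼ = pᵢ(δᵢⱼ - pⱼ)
∂p0/∂z0 = 0.09516

p = softmax(z) = [0.1065, 0.787, 0.1065]
p0 = 0.1065

∂p0/∂z0 = p0(1 - p0) = 0.1065 × (1 - 0.1065) = 0.09516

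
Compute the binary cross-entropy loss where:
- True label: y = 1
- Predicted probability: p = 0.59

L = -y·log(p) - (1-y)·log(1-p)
L = 0.5276

L = -1·log(0.59) - 0·log(0.41) = -log(0.59) = 0.5276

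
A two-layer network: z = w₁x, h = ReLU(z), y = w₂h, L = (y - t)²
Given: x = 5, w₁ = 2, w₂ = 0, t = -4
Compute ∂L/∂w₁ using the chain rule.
∂L/∂w₁ = 0

Forward pass:
z = w₁x = 2×5 = 10
h = ReLU(10) = 10
y = w₂h = 0×10 = 0

Backward pass:
∂L/∂y = 2(y - t) = 2(0 - -4) = 8
∂y/∂h = w₂ = 0
∂h/∂z = 1 (ReLU derivative)
∂z/∂w₁ = x = 5

∂L/∂w₁ = 8 × 0 × 1 × 5 = 0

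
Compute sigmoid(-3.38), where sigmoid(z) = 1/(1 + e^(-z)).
0.03293

sigmoid(-3.38) = 1/(1 + e^(3.38)) = 1/(1 + 29.37) = 0.03293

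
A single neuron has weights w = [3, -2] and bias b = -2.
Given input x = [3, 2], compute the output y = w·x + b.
y = 3

y = (3)(3) + (-2)(2) + -2 = 3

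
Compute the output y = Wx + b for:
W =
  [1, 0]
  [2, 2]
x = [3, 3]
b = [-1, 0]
y = [2, 12]

Wx = [1×3 + 0×3, 2×3 + 2×3]
   = [3, 12]
y = Wx + b = [3 + -1, 12 + 0] = [2, 12]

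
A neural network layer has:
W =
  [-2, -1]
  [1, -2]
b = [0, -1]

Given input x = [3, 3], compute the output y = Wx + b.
y = [-9, -4]

Wx = [-2×3 + -1×3, 1×3 + -2×3]
   = [-9, -3]
y = Wx + b = [-9 + 0, -3 + -1] = [-9, -4]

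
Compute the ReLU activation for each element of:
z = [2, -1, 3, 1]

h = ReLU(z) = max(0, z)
h = [2, 0, 3, 1]

ReLU applied element-wise: max(0,2)=2, max(0,-1)=0, max(0,3)=3, max(0,1)=1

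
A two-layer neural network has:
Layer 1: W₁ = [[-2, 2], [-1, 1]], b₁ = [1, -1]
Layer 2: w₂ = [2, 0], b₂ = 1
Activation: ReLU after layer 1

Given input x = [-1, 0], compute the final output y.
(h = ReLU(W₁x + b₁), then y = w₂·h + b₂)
y = 7

Layer 1 pre-activation: z₁ = [3, 0]
After ReLU: h = [3, 0]
Layer 2 output: y = 2×3 + 0×0 + 1 = 7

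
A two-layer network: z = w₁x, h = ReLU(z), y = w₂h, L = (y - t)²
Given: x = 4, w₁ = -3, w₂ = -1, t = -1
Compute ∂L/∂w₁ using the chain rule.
∂L/∂w₁ = 0

Forward pass:
z = w₁x = -3×4 = -12
h = ReLU(-12) = 0
y = w₂h = -1×0 = 0

Backward pass:
∂L/∂y = 2(y - t) = 2(0 - -1) = 2
∂y/∂h = w₂ = -1
∂h/∂z = 0 (ReLU derivative)
∂z/∂w₁ = x = 4

∂L/∂w₁ = 2 × -1 × 0 × 4 = 0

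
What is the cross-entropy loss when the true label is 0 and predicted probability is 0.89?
L = 2.207

L = -0·log(0.89) - 1·log(0.11) = -log(0.11) = 2.207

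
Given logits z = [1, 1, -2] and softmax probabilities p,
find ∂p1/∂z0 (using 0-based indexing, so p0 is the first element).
∂p1/∂z0 = -0.238

p = softmax(z) = [0.4879, 0.4879, 0.02429]
p1 = 0.4879, p0 = 0.4879

∂p1/∂z0 = -p1 × p0 = -0.4879 × 0.4879 = -0.238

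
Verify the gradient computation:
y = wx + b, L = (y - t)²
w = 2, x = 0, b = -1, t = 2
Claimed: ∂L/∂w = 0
Correct

y = (2)(0) + -1 = -1
∂L/∂y = 2(y - t) = 2(-1 - 2) = -6
∂y/∂w = x = 0
∂L/∂w = -6 × 0 = 0

Claimed value: 0
Correct: The correct gradient is 0.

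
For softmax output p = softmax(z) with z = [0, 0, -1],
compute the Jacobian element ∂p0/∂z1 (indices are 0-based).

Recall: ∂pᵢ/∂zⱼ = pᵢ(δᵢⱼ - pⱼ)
∂p0/∂z1 = -0.1784

p = softmax(z) = [0.4223, 0.4223, 0.1554]
p0 = 0.4223, p1 = 0.4223

∂p0/∂z1 = -p0 × p1 = -0.4223 × 0.4223 = -0.1784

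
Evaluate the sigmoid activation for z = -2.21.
0.09886

sigmoid(-2.21) = 1/(1 + e^(2.21)) = 1/(1 + 9.116) = 0.09886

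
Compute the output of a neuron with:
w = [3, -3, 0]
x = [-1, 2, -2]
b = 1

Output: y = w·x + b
y = -8

y = (3)(-1) + (-3)(2) + (0)(-2) + 1 = -8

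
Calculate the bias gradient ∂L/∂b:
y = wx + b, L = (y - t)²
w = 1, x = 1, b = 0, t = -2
∂L/∂b = 6

y = wx + b = (1)(1) + 0 = 1
∂L/∂y = 2(y - t) = 2(1 - -2) = 6
∂y/∂b = 1
∂L/∂b = ∂L/∂y · ∂y/∂b = 6 × 1 = 6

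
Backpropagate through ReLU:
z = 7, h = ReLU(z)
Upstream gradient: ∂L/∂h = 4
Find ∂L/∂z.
∂L/∂z = 4

h = ReLU(7) = 7
Since z > 0: ∂h/∂z = 1
∂L/∂z = ∂L/∂h · ∂h/∂z = 4 × 1 = 4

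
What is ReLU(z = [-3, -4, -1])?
h = [0, 0, 0]

ReLU applied element-wise: max(0,-3)=0, max(0,-4)=0, max(0,-1)=0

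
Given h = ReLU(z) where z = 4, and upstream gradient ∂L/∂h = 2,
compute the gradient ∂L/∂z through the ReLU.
∂L/∂z = 2

h = ReLU(4) = 4
Since z > 0: ∂h/∂z = 1
∂L/∂z = ∂L/∂h · ∂h/∂z = 2 × 1 = 2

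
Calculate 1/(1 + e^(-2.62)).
0.9321

sigmoid(2.62) = 1/(1 + e^(-2.62)) = 1/(1 + 0.0728) = 0.9321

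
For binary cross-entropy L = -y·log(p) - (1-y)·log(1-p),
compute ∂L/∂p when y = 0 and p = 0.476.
∂L/∂p = 1.908

∂L/∂p = -y/p + (1-y)/(1-p) = 0 + 1/0.524 = 1.908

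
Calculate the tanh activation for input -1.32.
-0.8668

tanh(-1.32) = (e^(-1.32) - e^(1.32))/(e^(-1.32) + e^(1.32)) = -0.8668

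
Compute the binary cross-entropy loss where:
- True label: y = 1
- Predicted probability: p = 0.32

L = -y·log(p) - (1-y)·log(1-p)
L = 1.139

L = -1·log(0.32) - 0·log(0.68) = -log(0.32) = 1.139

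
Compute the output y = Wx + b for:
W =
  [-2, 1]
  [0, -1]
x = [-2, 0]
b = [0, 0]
y = [4, 0]

Wx = [-2×-2 + 1×0, 0×-2 + -1×0]
   = [4, 0]
y = Wx + b = [4 + 0, 0 + 0] = [4, 0]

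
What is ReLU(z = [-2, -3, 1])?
h = [0, 0, 1]

ReLU applied element-wise: max(0,-2)=0, max(0,-3)=0, max(0,1)=1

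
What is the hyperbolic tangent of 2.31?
0.9805

tanh(2.31) = (e^(2.31) - e^(-2.31))/(e^(2.31) + e^(-2.31)) = 0.9805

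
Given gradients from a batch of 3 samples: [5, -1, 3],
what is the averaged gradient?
Average gradient = 2.333

Average = (1/3)(5 + -1 + 3) = 7/3 = 2.333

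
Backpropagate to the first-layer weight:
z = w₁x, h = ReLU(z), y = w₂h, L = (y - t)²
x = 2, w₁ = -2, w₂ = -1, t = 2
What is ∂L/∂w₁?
∂L/∂w₁ = 0

Forward pass:
z = w₁x = -2×2 = -4
h = ReLU(-4) = 0
y = w₂h = -1×0 = 0

Backward pass:
∂L/∂y = 2(y - t) = 2(0 - 2) = -4
∂y/∂h = w₂ = -1
∂h/∂z = 0 (ReLU derivative)
∂z/∂w₁ = x = 2

∂L/∂w₁ = -4 × -1 × 0 × 2 = 0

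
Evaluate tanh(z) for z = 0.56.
0.508

tanh(0.56) = (e^(0.56) - e^(-0.56))/(e^(0.56) + e^(-0.56)) = 0.508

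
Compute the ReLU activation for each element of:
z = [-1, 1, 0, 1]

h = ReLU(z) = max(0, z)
h = [0, 1, 0, 1]

ReLU applied element-wise: max(0,-1)=0, max(0,1)=1, max(0,0)=0, max(0,1)=1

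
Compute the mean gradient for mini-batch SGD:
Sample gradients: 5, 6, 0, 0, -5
Average gradient = 1.2

Average = (1/5)(5 + 6 + 0 + 0 + -5) = 6/5 = 1.2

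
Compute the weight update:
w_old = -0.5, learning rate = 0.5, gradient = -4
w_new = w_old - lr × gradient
w_new = 1.5

w_new = w - η·∂L/∂w = -0.5 - 0.5×(-4) = -0.5 - (-2) = 1.5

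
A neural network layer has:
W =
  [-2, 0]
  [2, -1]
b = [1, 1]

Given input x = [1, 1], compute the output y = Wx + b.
y = [-1, 2]

Wx = [-2×1 + 0×1, 2×1 + -1×1]
   = [-2, 1]
y = Wx + b = [-2 + 1, 1 + 1] = [-1, 2]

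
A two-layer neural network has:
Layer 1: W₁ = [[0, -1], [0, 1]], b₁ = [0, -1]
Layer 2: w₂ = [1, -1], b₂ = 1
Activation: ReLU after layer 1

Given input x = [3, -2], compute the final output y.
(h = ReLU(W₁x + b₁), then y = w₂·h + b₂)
y = 3

Layer 1 pre-activation: z₁ = [2, -3]
After ReLU: h = [2, 0]
Layer 2 output: y = 1×2 + -1×0 + 1 = 3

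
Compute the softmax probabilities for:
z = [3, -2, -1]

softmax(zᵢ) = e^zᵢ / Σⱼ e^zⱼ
p = [0.9756, 0.0066, 0.0179]

exp(z) = [20.09, 0.1353, 0.3679]
Sum = 20.59
p = [0.9756, 0.0066, 0.0179]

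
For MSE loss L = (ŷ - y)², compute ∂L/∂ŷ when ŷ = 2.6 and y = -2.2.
∂L/∂ŷ = 9.6

∂L/∂ŷ = 2(ŷ - y) = 2(2.6 - -2.2) = 2(4.8) = 9.6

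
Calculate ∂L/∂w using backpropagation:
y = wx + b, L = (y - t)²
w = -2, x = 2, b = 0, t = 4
∂L/∂w = -32

y = wx + b = (-2)(2) + 0 = -4
∂L/∂y = 2(y - t) = 2(-4 - 4) = -16
∂y/∂w = x = 2
∂L/∂w = ∂L/∂y · ∂y/∂w = -16 × 2 = -32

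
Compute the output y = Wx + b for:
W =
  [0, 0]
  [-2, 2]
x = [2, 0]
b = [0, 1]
y = [0, -3]

Wx = [0×2 + 0×0, -2×2 + 2×0]
   = [0, -4]
y = Wx + b = [0 + 0, -4 + 1] = [0, -3]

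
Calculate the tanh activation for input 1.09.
0.7969

tanh(1.09) = (e^(1.09) - e^(-1.09))/(e^(1.09) + e^(-1.09)) = 0.7969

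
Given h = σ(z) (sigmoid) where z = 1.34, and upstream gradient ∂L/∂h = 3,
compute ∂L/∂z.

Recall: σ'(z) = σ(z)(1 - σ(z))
∂L/∂z = 0.4933

σ(1.34) = 0.7925
σ'(1.34) = σ(1.34)(1 - σ(1.34)) = 0.7925 × 0.2075 = 0.1644
∂L/∂z = ∂L/∂h · σ'(z) = 3 × 0.1644 = 0.4933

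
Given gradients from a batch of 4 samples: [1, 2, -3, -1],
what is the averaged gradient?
Average gradient = -0.25

Average = (1/4)(1 + 2 + -3 + -1) = -1/4 = -0.25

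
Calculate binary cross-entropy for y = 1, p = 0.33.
L = 1.109

L = -1·log(0.33) - 0·log(0.67) = -log(0.33) = 1.109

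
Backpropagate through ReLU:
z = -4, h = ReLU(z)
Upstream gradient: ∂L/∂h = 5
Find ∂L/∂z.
∂L/∂z = 0

h = ReLU(-4) = 0
Since z < 0: ∂h/∂z = 0
∂L/∂z = ∂L/∂h · ∂h/∂z = 5 × 0 = 0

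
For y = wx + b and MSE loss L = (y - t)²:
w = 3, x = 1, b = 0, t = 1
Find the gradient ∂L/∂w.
∂L/∂w = 4

y = wx + b = (3)(1) + 0 = 3
∂L/∂y = 2(y - t) = 2(3 - 1) = 4
∂y/∂w = x = 1
∂L/∂w = ∂L/∂y · ∂y/∂w = 4 × 1 = 4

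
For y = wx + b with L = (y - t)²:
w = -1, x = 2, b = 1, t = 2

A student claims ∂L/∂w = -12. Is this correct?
Correct

y = (-1)(2) + 1 = -1
∂L/∂y = 2(y - t) = 2(-1 - 2) = -6
∂y/∂w = x = 2
∂L/∂w = -6 × 2 = -12

Claimed value: -12
Correct: The correct gradient is -12.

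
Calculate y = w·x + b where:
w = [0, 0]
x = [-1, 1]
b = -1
y = -1

y = (0)(-1) + (0)(1) + -1 = -1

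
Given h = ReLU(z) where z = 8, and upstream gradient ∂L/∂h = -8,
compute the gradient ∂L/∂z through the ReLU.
∂L/∂z = -8

h = ReLU(8) = 8
Since z > 0: ∂h/∂z = 1
∂L/∂z = ∂L/∂h · ∂h/∂z = -8 × 1 = -8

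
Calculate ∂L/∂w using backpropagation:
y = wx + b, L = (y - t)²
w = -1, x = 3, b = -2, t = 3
∂L/∂w = -48

y = wx + b = (-1)(3) + -2 = -5
∂L/∂y = 2(y - t) = 2(-5 - 3) = -16
∂y/∂w = x = 3
∂L/∂w = ∂L/∂y · ∂y/∂w = -16 × 3 = -48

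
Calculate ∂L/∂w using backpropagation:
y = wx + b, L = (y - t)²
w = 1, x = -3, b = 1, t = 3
∂L/∂w = 30

y = wx + b = (1)(-3) + 1 = -2
∂L/∂y = 2(y - t) = 2(-2 - 3) = -10
∂y/∂w = x = -3
∂L/∂w = ∂L/∂y · ∂y/∂w = -10 × -3 = 30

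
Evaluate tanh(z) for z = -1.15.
-0.8178

tanh(-1.15) = (e^(-1.15) - e^(1.15))/(e^(-1.15) + e^(1.15)) = -0.8178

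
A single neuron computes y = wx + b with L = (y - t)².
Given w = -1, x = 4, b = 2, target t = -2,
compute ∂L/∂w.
∂L/∂w = 0

y = wx + b = (-1)(4) + 2 = -2
∂L/∂y = 2(y - t) = 2(-2 - -2) = 0
∂y/∂w = x = 4
∂L/∂w = ∂L/∂y · ∂y/∂w = 0 × 4 = 0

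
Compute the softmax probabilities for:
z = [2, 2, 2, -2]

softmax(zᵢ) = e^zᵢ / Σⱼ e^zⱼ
p = [0.3313, 0.3313, 0.3313, 0.0061]

exp(z) = [7.389, 7.389, 7.389, 0.1353]
Sum = 22.3
p = [0.3313, 0.3313, 0.3313, 0.0061]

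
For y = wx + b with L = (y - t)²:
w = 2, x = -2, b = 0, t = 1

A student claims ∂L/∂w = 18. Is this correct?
Incorrect

y = (2)(-2) + 0 = -4
∂L/∂y = 2(y - t) = 2(-4 - 1) = -10
∂y/∂w = x = -2
∂L/∂w = -10 × -2 = 20

Claimed value: 18
Incorrect: The correct gradient is 20.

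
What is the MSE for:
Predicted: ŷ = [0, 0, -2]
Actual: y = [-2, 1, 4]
MSE = 13.67

MSE = (1/3)((0--2)² + (0-1)² + (-2-4)²) = (1/3)(4 + 1 + 36) = 13.67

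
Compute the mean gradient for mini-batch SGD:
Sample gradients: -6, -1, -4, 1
Average gradient = -2.5

Average = (1/4)(-6 + -1 + -4 + 1) = -10/4 = -2.5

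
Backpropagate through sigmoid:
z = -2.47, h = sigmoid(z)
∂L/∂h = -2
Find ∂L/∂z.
∂L/∂z = -0.1438

σ(-2.47) = 0.07799
σ'(-2.47) = σ(-2.47)(1 - σ(-2.47)) = 0.07799 × 0.922 = 0.07191
∂L/∂z = ∂L/∂h · σ'(z) = -2 × 0.07191 = -0.1438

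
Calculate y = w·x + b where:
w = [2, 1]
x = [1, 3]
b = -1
y = 4

y = (2)(1) + (1)(3) + -1 = 4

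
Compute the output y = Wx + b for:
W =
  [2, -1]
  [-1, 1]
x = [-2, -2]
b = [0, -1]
y = [-2, -1]

Wx = [2×-2 + -1×-2, -1×-2 + 1×-2]
   = [-2, 0]
y = Wx + b = [-2 + 0, 0 + -1] = [-2, -1]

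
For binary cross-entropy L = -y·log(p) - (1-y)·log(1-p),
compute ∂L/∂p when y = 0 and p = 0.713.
∂L/∂p = 3.484

∂L/∂p = -y/p + (1-y)/(1-p) = 0 + 1/0.287 = 3.484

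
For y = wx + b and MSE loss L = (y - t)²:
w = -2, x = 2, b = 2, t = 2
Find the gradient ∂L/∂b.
∂L/∂b = -8

y = wx + b = (-2)(2) + 2 = -2
∂L/∂y = 2(y - t) = 2(-2 - 2) = -8
∂y/∂b = 1
∂L/∂b = ∂L/∂y · ∂y/∂b = -8 × 1 = -8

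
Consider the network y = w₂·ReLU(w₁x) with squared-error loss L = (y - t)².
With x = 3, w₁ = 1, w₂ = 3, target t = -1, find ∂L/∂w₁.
∂L/∂w₁ = 180

Forward pass:
z = w₁x = 1×3 = 3
h = ReLU(3) = 3
y = w₂h = 3×3 = 9

Backward pass:
∂L/∂y = 2(y - t) = 2(9 - -1) = 20
∂y/∂h = w₂ = 3
∂h/∂z = 1 (ReLU derivative)
∂z/∂w₁ = x = 3

∂L/∂w₁ = 20 × 3 × 1 × 3 = 180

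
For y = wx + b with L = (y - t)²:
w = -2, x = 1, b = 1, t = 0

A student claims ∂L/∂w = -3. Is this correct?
Incorrect

y = (-2)(1) + 1 = -1
∂L/∂y = 2(y - t) = 2(-1 - 0) = -2
∂y/∂w = x = 1
∂L/∂w = -2 × 1 = -2

Claimed value: -3
Incorrect: The correct gradient is -2.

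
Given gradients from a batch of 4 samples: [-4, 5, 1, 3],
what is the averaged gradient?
Average gradient = 1.25

Average = (1/4)(-4 + 5 + 1 + 3) = 5/4 = 1.25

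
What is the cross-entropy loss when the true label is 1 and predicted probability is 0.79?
L = 0.2357

L = -1·log(0.79) - 0·log(0.21) = -log(0.79) = 0.2357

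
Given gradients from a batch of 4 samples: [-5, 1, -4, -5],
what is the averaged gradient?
Average gradient = -3.25

Average = (1/4)(-5 + 1 + -4 + -5) = -13/4 = -3.25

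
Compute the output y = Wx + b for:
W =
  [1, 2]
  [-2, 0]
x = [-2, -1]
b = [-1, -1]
y = [-5, 3]

Wx = [1×-2 + 2×-1, -2×-2 + 0×-1]
   = [-4, 4]
y = Wx + b = [-4 + -1, 4 + -1] = [-5, 3]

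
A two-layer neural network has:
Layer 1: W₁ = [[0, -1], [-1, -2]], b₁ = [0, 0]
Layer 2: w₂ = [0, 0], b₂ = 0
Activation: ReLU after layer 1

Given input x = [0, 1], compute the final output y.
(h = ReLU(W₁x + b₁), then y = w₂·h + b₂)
y = 0

Layer 1 pre-activation: z₁ = [-1, -2]
After ReLU: h = [0, 0]
Layer 2 output: y = 0×0 + 0×0 + 0 = 0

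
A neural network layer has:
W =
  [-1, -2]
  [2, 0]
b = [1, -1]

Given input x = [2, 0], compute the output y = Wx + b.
y = [-1, 3]

Wx = [-1×2 + -2×0, 2×2 + 0×0]
   = [-2, 4]
y = Wx + b = [-2 + 1, 4 + -1] = [-1, 3]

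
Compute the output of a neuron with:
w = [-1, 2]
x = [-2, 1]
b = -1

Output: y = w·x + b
y = 3

y = (-1)(-2) + (2)(1) + -1 = 3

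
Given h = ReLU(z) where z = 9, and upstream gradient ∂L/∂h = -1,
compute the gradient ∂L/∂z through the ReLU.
∂L/∂z = -1

h = ReLU(9) = 9
Since z > 0: ∂h/∂z = 1
∂L/∂z = ∂L/∂h · ∂h/∂z = -1 × 1 = -1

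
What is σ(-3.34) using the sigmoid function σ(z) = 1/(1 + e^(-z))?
0.03422

sigmoid(-3.34) = 1/(1 + e^(3.34)) = 1/(1 + 28.22) = 0.03422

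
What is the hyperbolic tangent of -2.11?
-0.971

tanh(-2.11) = (e^(-2.11) - e^(2.11))/(e^(-2.11) + e^(2.11)) = -0.971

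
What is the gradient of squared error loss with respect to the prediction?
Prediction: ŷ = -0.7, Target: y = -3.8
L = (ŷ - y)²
∂L/∂ŷ = 6.2

∂L/∂ŷ = 2(ŷ - y) = 2(-0.7 - -3.8) = 2(3.1) = 6.2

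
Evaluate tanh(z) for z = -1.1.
-0.8005

tanh(-1.1) = (e^(-1.1) - e^(1.1))/(e^(-1.1) + e^(1.1)) = -0.8005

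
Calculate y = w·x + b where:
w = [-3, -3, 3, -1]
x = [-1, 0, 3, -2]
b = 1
y = 15

y = (-3)(-1) + (-3)(0) + (3)(3) + (-1)(-2) + 1 = 15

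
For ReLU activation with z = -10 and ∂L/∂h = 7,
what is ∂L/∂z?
∂L/∂z = 0

h = ReLU(-10) = 0
Since z < 0: ∂h/∂z = 0
∂L/∂z = ∂L/∂h · ∂h/∂z = 7 × 0 = 0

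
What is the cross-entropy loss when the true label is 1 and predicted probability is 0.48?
L = 0.734

L = -1·log(0.48) - 0·log(0.52) = -log(0.48) = 0.734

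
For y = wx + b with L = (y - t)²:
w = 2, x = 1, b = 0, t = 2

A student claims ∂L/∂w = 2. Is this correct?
Incorrect

y = (2)(1) + 0 = 2
∂L/∂y = 2(y - t) = 2(2 - 2) = 0
∂y/∂w = x = 1
∂L/∂w = 0 × 1 = 0

Claimed value: 2
Incorrect: The correct gradient is 0.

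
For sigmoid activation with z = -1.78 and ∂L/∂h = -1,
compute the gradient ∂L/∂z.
∂L/∂z = -0.1235

σ(-1.78) = 0.1443
σ'(-1.78) = σ(-1.78)(1 - σ(-1.78)) = 0.1443 × 0.8557 = 0.1235
∂L/∂z = ∂L/∂h · σ'(z) = -1 × 0.1235 = -0.1235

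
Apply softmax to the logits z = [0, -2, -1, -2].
p = [0.6103, 0.0826, 0.2245, 0.0826]

exp(z) = [1, 0.1353, 0.3679, 0.1353]
Sum = 1.639
p = [0.6103, 0.0826, 0.2245, 0.0826]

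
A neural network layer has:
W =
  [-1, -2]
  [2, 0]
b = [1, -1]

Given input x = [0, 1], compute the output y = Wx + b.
y = [-1, -1]

Wx = [-1×0 + -2×1, 2×0 + 0×1]
   = [-2, 0]
y = Wx + b = [-2 + 1, 0 + -1] = [-1, -1]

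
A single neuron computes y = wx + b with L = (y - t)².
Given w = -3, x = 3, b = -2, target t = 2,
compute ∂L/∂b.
∂L/∂b = -26

y = wx + b = (-3)(3) + -2 = -11
∂L/∂y = 2(y - t) = 2(-11 - 2) = -26
∂y/∂b = 1
∂L/∂b = ∂L/∂y · ∂y/∂b = -26 × 1 = -26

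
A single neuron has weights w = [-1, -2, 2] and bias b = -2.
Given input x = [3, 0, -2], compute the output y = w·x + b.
y = -9

y = (-1)(3) + (-2)(0) + (2)(-2) + -2 = -9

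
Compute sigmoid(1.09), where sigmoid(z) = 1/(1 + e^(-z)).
0.7484

sigmoid(1.09) = 1/(1 + e^(-1.09)) = 1/(1 + 0.3362) = 0.7484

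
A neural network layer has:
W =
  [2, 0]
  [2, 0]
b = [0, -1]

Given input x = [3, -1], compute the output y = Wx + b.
y = [6, 5]

Wx = [2×3 + 0×-1, 2×3 + 0×-1]
   = [6, 6]
y = Wx + b = [6 + 0, 6 + -1] = [6, 5]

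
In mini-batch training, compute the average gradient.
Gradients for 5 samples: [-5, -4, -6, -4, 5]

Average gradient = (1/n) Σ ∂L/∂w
Average gradient = -2.8

Average = (1/5)(-5 + -4 + -6 + -4 + 5) = -14/5 = -2.8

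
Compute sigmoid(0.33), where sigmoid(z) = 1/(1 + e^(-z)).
0.5818

sigmoid(0.33) = 1/(1 + e^(-0.33)) = 1/(1 + 0.7189) = 0.5818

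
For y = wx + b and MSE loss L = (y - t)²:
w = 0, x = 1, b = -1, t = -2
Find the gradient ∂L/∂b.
∂L/∂b = 2

y = wx + b = (0)(1) + -1 = -1
∂L/∂y = 2(y - t) = 2(-1 - -2) = 2
∂y/∂b = 1
∂L/∂b = ∂L/∂y · ∂y/∂b = 2 × 1 = 2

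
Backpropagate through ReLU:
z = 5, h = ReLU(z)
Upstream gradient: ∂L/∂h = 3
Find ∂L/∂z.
∂L/∂z = 3

h = ReLU(5) = 5
Since z > 0: ∂h/∂z = 1
∂L/∂z = ∂L/∂h · ∂h/∂z = 3 × 1 = 3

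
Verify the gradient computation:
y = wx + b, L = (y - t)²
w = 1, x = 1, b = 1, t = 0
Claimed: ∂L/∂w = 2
Incorrect

y = (1)(1) + 1 = 2
∂L/∂y = 2(y - t) = 2(2 - 0) = 4
∂y/∂w = x = 1
∂L/∂w = 4 × 1 = 4

Claimed value: 2
Incorrect: The correct gradient is 4.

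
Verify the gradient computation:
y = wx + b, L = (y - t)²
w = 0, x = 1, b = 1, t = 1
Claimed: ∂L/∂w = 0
Correct

y = (0)(1) + 1 = 1
∂L/∂y = 2(y - t) = 2(1 - 1) = 0
∂y/∂w = x = 1
∂L/∂w = 0 × 1 = 0

Claimed value: 0
Correct: The correct gradient is 0.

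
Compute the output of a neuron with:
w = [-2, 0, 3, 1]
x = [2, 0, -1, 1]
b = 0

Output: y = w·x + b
y = -6

y = (-2)(2) + (0)(0) + (3)(-1) + (1)(1) + 0 = -6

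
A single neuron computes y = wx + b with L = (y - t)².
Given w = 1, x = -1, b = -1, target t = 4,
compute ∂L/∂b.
∂L/∂b = -12

y = wx + b = (1)(-1) + -1 = -2
∂L/∂y = 2(y - t) = 2(-2 - 4) = -12
∂y/∂b = 1
∂L/∂b = ∂L/∂y · ∂y/∂b = -12 × 1 = -12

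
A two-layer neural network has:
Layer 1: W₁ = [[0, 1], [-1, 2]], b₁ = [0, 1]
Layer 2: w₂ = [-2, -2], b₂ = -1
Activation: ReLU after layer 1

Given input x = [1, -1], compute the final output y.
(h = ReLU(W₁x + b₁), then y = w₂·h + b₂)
y = -1

Layer 1 pre-activation: z₁ = [-1, -2]
After ReLU: h = [0, 0]
Layer 2 output: y = -2×0 + -2×0 + -1 = -1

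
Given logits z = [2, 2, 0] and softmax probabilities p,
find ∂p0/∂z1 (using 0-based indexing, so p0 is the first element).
∂p0/∂z1 = -0.2193

p = softmax(z) = [0.4683, 0.4683, 0.06338]
p0 = 0.4683, p1 = 0.4683

∂p0/∂z1 = -p0 × p1 = -0.4683 × 0.4683 = -0.2193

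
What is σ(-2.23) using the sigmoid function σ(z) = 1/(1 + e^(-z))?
0.09709

sigmoid(-2.23) = 1/(1 + e^(2.23)) = 1/(1 + 9.3) = 0.09709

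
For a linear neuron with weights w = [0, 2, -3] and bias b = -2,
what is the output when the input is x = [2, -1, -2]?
y = 2

y = (0)(2) + (2)(-1) + (-3)(-2) + -2 = 2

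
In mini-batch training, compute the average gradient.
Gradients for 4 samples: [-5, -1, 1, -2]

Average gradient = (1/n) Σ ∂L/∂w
Average gradient = -1.75

Average = (1/4)(-5 + -1 + 1 + -2) = -7/4 = -1.75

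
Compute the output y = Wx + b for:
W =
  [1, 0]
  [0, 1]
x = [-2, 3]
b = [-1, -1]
y = [-3, 2]

Wx = [1×-2 + 0×3, 0×-2 + 1×3]
   = [-2, 3]
y = Wx + b = [-2 + -1, 3 + -1] = [-3, 2]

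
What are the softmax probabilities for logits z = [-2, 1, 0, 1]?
p = [0.0206, 0.4136, 0.1522, 0.4136]

exp(z) = [0.1353, 2.718, 1, 2.718]
Sum = 6.572
p = [0.0206, 0.4136, 0.1522, 0.4136]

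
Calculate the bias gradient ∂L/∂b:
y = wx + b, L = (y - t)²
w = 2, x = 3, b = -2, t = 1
∂L/∂b = 6

y = wx + b = (2)(3) + -2 = 4
∂L/∂y = 2(y - t) = 2(4 - 1) = 6
∂y/∂b = 1
∂L/∂b = ∂L/∂y · ∂y/∂b = 6 × 1 = 6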